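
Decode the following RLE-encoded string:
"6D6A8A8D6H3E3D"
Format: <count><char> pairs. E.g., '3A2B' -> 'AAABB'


Expanding each <count><char> pair:
  6D -> 'DDDDDD'
  6A -> 'AAAAAA'
  8A -> 'AAAAAAAA'
  8D -> 'DDDDDDDD'
  6H -> 'HHHHHH'
  3E -> 'EEE'
  3D -> 'DDD'

Decoded = DDDDDDAAAAAAAAAAAAAADDDDDDDDHHHHHHEEEDDD


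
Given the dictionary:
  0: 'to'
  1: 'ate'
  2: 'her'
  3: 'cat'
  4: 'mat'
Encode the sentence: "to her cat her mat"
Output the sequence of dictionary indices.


Look up each word in the dictionary:
  'to' -> 0
  'her' -> 2
  'cat' -> 3
  'her' -> 2
  'mat' -> 4

Encoded: [0, 2, 3, 2, 4]


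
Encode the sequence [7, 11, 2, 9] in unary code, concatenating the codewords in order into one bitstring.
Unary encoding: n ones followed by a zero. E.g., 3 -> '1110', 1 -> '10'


Encode each number as n ones followed by a terminating 0:
  7 -> 11111110 (8 bits)
  11 -> 111111111110 (12 bits)
  2 -> 110 (3 bits)
  9 -> 1111111110 (10 bits)
Total length = 8 + 12 + 3 + 10 = 33 bits.

Unary([7, 11, 2, 9]) = 111111101111111111101101111111110 (33 bits)


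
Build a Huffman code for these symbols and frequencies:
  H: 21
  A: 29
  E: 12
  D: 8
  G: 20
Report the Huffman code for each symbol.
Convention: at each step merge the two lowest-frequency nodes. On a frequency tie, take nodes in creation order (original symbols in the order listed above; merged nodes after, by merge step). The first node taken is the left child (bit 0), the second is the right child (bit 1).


Huffman tree construction:
Step 1: Merge D(8) + E(12) = 20
Step 2: Merge G(20) + (D+E)(20) = 40
Step 3: Merge H(21) + A(29) = 50
Step 4: Merge (G+(D+E))(40) + (H+A)(50) = 90
Read each symbol's code off the tree from the root (left child = 0, right child = 1).

Codes:
  H: 10 (length 2)
  A: 11 (length 2)
  E: 011 (length 3)
  D: 010 (length 3)
  G: 00 (length 2)
Average code length: 200/90 = 2.2222 bits/symbol


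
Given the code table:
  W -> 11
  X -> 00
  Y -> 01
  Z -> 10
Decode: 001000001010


Decoding:
00 -> X
10 -> Z
00 -> X
00 -> X
10 -> Z
10 -> Z


Result: XZXXZZ


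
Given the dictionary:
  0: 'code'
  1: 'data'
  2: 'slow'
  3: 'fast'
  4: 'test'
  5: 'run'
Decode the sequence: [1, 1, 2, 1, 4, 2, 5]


Look up each index in the dictionary:
  1 -> 'data'
  1 -> 'data'
  2 -> 'slow'
  1 -> 'data'
  4 -> 'test'
  2 -> 'slow'
  5 -> 'run'

Decoded: "data data slow data test slow run"


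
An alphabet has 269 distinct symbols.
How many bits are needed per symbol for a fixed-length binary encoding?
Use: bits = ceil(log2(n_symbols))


log2(269) = 8.0715
Bracket: 2^8 = 256 < 269 <= 2^9 = 512
So ceil(log2(269)) = 9

bits = ceil(log2(269)) = ceil(8.0715) = 9 bits


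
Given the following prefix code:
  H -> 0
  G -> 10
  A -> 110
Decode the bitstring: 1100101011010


Decoding step by step:
Bits 110 -> A
Bits 0 -> H
Bits 10 -> G
Bits 10 -> G
Bits 110 -> A
Bits 10 -> G


Decoded message: AHGGAG


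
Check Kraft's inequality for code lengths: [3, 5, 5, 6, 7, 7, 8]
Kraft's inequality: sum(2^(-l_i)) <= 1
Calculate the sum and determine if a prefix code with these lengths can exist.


Sum = 2^(-3) + 2^(-5) + 2^(-5) + 2^(-6) + 2^(-7) + 2^(-7) + 2^(-8)
    = 0.125 + 0.03125 + 0.03125 + 0.015625 + 0.0078125 + 0.0078125 + 0.00390625
    = 57/256 = 0.22265625
Since 0.22265625 <= 1, Kraft's inequality IS satisfied.
A prefix code with these lengths CAN exist.

Kraft sum = 0.22265625. Satisfied.


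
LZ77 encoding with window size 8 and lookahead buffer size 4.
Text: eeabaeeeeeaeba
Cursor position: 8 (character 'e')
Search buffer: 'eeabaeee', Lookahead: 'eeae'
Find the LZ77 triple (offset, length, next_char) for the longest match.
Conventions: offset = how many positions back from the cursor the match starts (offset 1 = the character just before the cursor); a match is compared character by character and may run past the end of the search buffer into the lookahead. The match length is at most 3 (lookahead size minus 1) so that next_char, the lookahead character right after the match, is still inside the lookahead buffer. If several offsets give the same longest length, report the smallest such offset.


Try each offset into the search buffer:
  offset=1 (pos 7, char 'e'): match length 2
  offset=2 (pos 6, char 'e'): match length 2
  offset=3 (pos 5, char 'e'): match length 2
  offset=4 (pos 4, char 'a'): match length 0
  offset=5 (pos 3, char 'b'): match length 0
  offset=6 (pos 2, char 'a'): match length 0
  offset=7 (pos 1, char 'e'): match length 1
  offset=8 (pos 0, char 'e'): match length 3
Longest match has length 3 at offset 8.
next_char = character at position 8 + 3 = 11 -> 'e'

Best match: offset=8, length=3 (matching 'eea' starting at position 0)
LZ77 triple: (8, 3, 'e')


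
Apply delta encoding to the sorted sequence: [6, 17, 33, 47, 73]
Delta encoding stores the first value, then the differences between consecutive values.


First value: 6
Deltas:
  17 - 6 = 11
  33 - 17 = 16
  47 - 33 = 14
  73 - 47 = 26


Delta encoded: [6, 11, 16, 14, 26]


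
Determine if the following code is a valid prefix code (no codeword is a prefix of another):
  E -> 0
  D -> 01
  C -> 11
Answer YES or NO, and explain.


Checking each pair (does one codeword prefix another?):
  E='0' vs D='01': prefix -- VIOLATION

NO -- this is NOT a valid prefix code. E (0) is a prefix of D (01).


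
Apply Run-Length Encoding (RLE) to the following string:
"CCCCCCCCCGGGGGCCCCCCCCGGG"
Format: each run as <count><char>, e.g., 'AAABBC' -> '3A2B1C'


Scanning runs left to right:
  i=0: run of 'C' x 9 -> '9C'
  i=9: run of 'G' x 5 -> '5G'
  i=14: run of 'C' x 8 -> '8C'
  i=22: run of 'G' x 3 -> '3G'

RLE = 9C5G8C3G


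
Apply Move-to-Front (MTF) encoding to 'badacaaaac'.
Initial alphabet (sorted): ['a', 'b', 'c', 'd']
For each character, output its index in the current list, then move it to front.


MTF encoding:
'b': index 1 in ['a', 'b', 'c', 'd'] -> ['b', 'a', 'c', 'd']
'a': index 1 in ['b', 'a', 'c', 'd'] -> ['a', 'b', 'c', 'd']
'd': index 3 in ['a', 'b', 'c', 'd'] -> ['d', 'a', 'b', 'c']
'a': index 1 in ['d', 'a', 'b', 'c'] -> ['a', 'd', 'b', 'c']
'c': index 3 in ['a', 'd', 'b', 'c'] -> ['c', 'a', 'd', 'b']
'a': index 1 in ['c', 'a', 'd', 'b'] -> ['a', 'c', 'd', 'b']
'a': index 0 in ['a', 'c', 'd', 'b'] -> ['a', 'c', 'd', 'b']
'a': index 0 in ['a', 'c', 'd', 'b'] -> ['a', 'c', 'd', 'b']
'a': index 0 in ['a', 'c', 'd', 'b'] -> ['a', 'c', 'd', 'b']
'c': index 1 in ['a', 'c', 'd', 'b'] -> ['c', 'a', 'd', 'b']


Output: [1, 1, 3, 1, 3, 1, 0, 0, 0, 1]


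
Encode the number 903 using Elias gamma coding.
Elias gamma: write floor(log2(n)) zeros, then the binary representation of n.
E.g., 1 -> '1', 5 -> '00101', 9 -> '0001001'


num_bits = floor(log2(903)) + 1 = 10
leading_zeros = num_bits - 1 = 9
binary(903) = 1110000111

Elias gamma(903) = '000000000' + '1110000111' = 0000000001110000111 (19 bits)


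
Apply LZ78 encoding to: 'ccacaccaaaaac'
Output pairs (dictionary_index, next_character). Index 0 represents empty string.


LZ78 encoding steps:
Dictionary: {0: ''}
Step 1: w='' (idx 0), next='c' -> output (0, 'c'), add 'c' as idx 1
Step 2: w='c' (idx 1), next='a' -> output (1, 'a'), add 'ca' as idx 2
Step 3: w='ca' (idx 2), next='c' -> output (2, 'c'), add 'cac' as idx 3
Step 4: w='ca' (idx 2), next='a' -> output (2, 'a'), add 'caa' as idx 4
Step 5: w='' (idx 0), next='a' -> output (0, 'a'), add 'a' as idx 5
Step 6: w='a' (idx 5), next='a' -> output (5, 'a'), add 'aa' as idx 6
Step 7: w='c' (idx 1), end of input -> output (1, '')


Encoded: [(0, 'c'), (1, 'a'), (2, 'c'), (2, 'a'), (0, 'a'), (5, 'a'), (1, '')]


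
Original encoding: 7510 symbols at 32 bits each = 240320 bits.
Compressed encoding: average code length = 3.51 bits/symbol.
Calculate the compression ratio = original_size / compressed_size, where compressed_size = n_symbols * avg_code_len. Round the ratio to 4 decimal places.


original_size = n_symbols * orig_bits = 7510 * 32 = 240320 bits
compressed_size = n_symbols * avg_code_len = 7510 * 3.51 = 26360.1 bits
ratio = original_size / compressed_size = 240320 / 26360.1 = 9.1168

Compression ratio = 9.1168


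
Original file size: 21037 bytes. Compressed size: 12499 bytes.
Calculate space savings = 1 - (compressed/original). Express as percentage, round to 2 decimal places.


ratio = compressed/original = 12499/21037 = 0.594144
savings = 1 - ratio = 1 - 0.594144 = 0.405856
as a percentage: 0.405856 * 100 = 40.59%

Space savings = 1 - 12499/21037 = 40.59%


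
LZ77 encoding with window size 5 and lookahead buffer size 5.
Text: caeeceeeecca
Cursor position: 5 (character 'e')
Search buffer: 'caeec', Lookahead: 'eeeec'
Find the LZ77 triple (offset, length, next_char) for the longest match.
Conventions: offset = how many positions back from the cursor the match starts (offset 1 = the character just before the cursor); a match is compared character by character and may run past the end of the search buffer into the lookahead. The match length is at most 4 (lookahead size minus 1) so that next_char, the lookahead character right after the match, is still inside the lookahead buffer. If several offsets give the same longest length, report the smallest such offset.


Try each offset into the search buffer:
  offset=1 (pos 4, char 'c'): match length 0
  offset=2 (pos 3, char 'e'): match length 1
  offset=3 (pos 2, char 'e'): match length 2
  offset=4 (pos 1, char 'a'): match length 0
  offset=5 (pos 0, char 'c'): match length 0
Longest match has length 2 at offset 3.
next_char = character at position 5 + 2 = 7 -> 'e'

Best match: offset=3, length=2 (matching 'ee' starting at position 2)
LZ77 triple: (3, 2, 'e')


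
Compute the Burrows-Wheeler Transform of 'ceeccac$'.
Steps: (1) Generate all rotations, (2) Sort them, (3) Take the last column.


Rotations (sorted):
  0: $ceeccac -> last char: c
  1: ac$ceecc -> last char: c
  2: c$ceecca -> last char: a
  3: cac$ceec -> last char: c
  4: ccac$cee -> last char: e
  5: ceeccac$ -> last char: $
  6: eccac$ce -> last char: e
  7: eeccac$c -> last char: c


BWT = ccace$ec


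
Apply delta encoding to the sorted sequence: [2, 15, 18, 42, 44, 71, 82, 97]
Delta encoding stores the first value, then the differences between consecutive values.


First value: 2
Deltas:
  15 - 2 = 13
  18 - 15 = 3
  42 - 18 = 24
  44 - 42 = 2
  71 - 44 = 27
  82 - 71 = 11
  97 - 82 = 15


Delta encoded: [2, 13, 3, 24, 2, 27, 11, 15]


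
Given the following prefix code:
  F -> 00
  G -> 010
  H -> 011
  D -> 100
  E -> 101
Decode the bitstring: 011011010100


Decoding step by step:
Bits 011 -> H
Bits 011 -> H
Bits 010 -> G
Bits 100 -> D


Decoded message: HHGD


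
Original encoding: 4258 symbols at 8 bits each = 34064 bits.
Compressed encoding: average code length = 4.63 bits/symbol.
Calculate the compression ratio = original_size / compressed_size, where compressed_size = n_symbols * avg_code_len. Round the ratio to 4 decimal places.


original_size = n_symbols * orig_bits = 4258 * 8 = 34064 bits
compressed_size = n_symbols * avg_code_len = 4258 * 4.63 = 19714.54 bits
ratio = original_size / compressed_size = 34064 / 19714.54 = 1.7279

Compression ratio = 1.7279


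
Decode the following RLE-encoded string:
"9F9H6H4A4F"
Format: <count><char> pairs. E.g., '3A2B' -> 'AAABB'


Expanding each <count><char> pair:
  9F -> 'FFFFFFFFF'
  9H -> 'HHHHHHHHH'
  6H -> 'HHHHHH'
  4A -> 'AAAA'
  4F -> 'FFFF'

Decoded = FFFFFFFFFHHHHHHHHHHHHHHHAAAAFFFF


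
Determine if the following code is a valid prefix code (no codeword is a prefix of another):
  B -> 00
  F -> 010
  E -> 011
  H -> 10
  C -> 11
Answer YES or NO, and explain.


Checking each pair (does one codeword prefix another?):
  B='00' vs F='010': no prefix
  B='00' vs E='011': no prefix
  B='00' vs H='10': no prefix
  B='00' vs C='11': no prefix
  F='010' vs B='00': no prefix
  F='010' vs E='011': no prefix
  F='010' vs H='10': no prefix
  F='010' vs C='11': no prefix
  E='011' vs B='00': no prefix
  E='011' vs F='010': no prefix
  E='011' vs H='10': no prefix
  E='011' vs C='11': no prefix
  H='10' vs B='00': no prefix
  H='10' vs F='010': no prefix
  H='10' vs E='011': no prefix
  H='10' vs C='11': no prefix
  C='11' vs B='00': no prefix
  C='11' vs F='010': no prefix
  C='11' vs E='011': no prefix
  C='11' vs H='10': no prefix
No violation found over all pairs.

YES -- this is a valid prefix code. No codeword is a prefix of any other codeword.


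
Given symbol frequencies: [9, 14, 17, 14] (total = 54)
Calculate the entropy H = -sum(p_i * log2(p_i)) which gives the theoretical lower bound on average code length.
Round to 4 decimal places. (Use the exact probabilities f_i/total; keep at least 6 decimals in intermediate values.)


Per-symbol terms -p_i * log2(p_i) with p_i = f_i/54:
  p = 9/54 = 0.166667: log2(p) = -2.584963, -p*log2(p) = 0.430827
  p = 14/54 = 0.259259: log2(p) = -1.947533, -p*log2(p) = 0.504916
  p = 17/54 = 0.314815: log2(p) = -1.667425, -p*log2(p) = 0.524930
  p = 14/54 = 0.259259: log2(p) = -1.947533, -p*log2(p) = 0.504916
H = 0.430827 + 0.504916 + 0.524930 + 0.504916 = 1.965589

H = 1.9656 bits/symbol


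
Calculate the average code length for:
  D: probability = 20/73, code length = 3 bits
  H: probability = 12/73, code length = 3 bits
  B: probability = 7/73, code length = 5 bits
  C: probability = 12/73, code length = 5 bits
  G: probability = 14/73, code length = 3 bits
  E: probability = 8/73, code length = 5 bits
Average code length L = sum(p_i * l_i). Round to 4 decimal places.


Weighted contributions p_i * l_i:
  D: (20/73) * 3 = 60/73
  H: (12/73) * 3 = 36/73
  B: (7/73) * 5 = 35/73
  C: (12/73) * 5 = 60/73
  G: (14/73) * 3 = 42/73
  E: (8/73) * 5 = 40/73
Sum = (60 + 36 + 35 + 60 + 42 + 40)/73 = 273/73

L = 273/73 = 3.7397 bits/symbol


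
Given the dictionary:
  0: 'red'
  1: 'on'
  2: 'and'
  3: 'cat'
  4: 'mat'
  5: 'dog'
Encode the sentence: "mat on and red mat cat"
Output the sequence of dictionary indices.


Look up each word in the dictionary:
  'mat' -> 4
  'on' -> 1
  'and' -> 2
  'red' -> 0
  'mat' -> 4
  'cat' -> 3

Encoded: [4, 1, 2, 0, 4, 3]


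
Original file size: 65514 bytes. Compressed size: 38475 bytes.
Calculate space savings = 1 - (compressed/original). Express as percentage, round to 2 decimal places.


ratio = compressed/original = 38475/65514 = 0.587279
savings = 1 - ratio = 1 - 0.587279 = 0.412721
as a percentage: 0.412721 * 100 = 41.27%

Space savings = 1 - 38475/65514 = 41.27%


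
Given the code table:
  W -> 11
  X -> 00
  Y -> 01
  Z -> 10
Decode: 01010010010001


Decoding:
01 -> Y
01 -> Y
00 -> X
10 -> Z
01 -> Y
00 -> X
01 -> Y


Result: YYXZYXY


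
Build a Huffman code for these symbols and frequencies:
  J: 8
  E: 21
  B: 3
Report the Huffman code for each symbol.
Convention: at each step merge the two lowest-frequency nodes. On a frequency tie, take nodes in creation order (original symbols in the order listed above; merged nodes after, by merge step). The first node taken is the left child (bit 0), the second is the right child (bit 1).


Huffman tree construction:
Step 1: Merge B(3) + J(8) = 11
Step 2: Merge (B+J)(11) + E(21) = 32
Read each symbol's code off the tree from the root (left child = 0, right child = 1).

Codes:
  J: 01 (length 2)
  E: 1 (length 1)
  B: 00 (length 2)
Average code length: 43/32 = 1.3438 bits/symbol


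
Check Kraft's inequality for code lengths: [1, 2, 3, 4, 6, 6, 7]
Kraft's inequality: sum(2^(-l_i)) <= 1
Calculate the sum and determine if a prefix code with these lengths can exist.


Sum = 2^(-1) + 2^(-2) + 2^(-3) + 2^(-4) + 2^(-6) + 2^(-6) + 2^(-7)
    = 0.5 + 0.25 + 0.125 + 0.0625 + 0.015625 + 0.015625 + 0.0078125
    = 125/128 = 0.9765625
Since 0.9765625 <= 1, Kraft's inequality IS satisfied.
A prefix code with these lengths CAN exist.

Kraft sum = 0.9765625. Satisfied.


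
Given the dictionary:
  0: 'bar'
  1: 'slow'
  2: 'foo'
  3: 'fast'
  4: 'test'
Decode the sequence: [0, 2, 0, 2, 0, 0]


Look up each index in the dictionary:
  0 -> 'bar'
  2 -> 'foo'
  0 -> 'bar'
  2 -> 'foo'
  0 -> 'bar'
  0 -> 'bar'

Decoded: "bar foo bar foo bar bar"


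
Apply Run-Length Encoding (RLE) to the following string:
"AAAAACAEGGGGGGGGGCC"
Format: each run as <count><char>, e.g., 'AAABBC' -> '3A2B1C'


Scanning runs left to right:
  i=0: run of 'A' x 5 -> '5A'
  i=5: run of 'C' x 1 -> '1C'
  i=6: run of 'A' x 1 -> '1A'
  i=7: run of 'E' x 1 -> '1E'
  i=8: run of 'G' x 9 -> '9G'
  i=17: run of 'C' x 2 -> '2C'

RLE = 5A1C1A1E9G2C


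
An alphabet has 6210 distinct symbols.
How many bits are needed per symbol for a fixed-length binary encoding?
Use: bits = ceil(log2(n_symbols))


log2(6210) = 12.6004
Bracket: 2^12 = 4096 < 6210 <= 2^13 = 8192
So ceil(log2(6210)) = 13

bits = ceil(log2(6210)) = ceil(12.6004) = 13 bits


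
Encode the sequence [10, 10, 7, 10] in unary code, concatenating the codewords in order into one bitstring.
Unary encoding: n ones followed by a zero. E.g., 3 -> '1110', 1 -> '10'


Encode each number as n ones followed by a terminating 0:
  10 -> 11111111110 (11 bits)
  10 -> 11111111110 (11 bits)
  7 -> 11111110 (8 bits)
  10 -> 11111111110 (11 bits)
Total length = 11 + 11 + 8 + 11 = 41 bits.

Unary([10, 10, 7, 10]) = 11111111110111111111101111111011111111110 (41 bits)


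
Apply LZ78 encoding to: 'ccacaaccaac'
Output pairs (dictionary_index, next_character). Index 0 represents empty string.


LZ78 encoding steps:
Dictionary: {0: ''}
Step 1: w='' (idx 0), next='c' -> output (0, 'c'), add 'c' as idx 1
Step 2: w='c' (idx 1), next='a' -> output (1, 'a'), add 'ca' as idx 2
Step 3: w='ca' (idx 2), next='a' -> output (2, 'a'), add 'caa' as idx 3
Step 4: w='c' (idx 1), next='c' -> output (1, 'c'), add 'cc' as idx 4
Step 5: w='' (idx 0), next='a' -> output (0, 'a'), add 'a' as idx 5
Step 6: w='a' (idx 5), next='c' -> output (5, 'c'), add 'ac' as idx 6


Encoded: [(0, 'c'), (1, 'a'), (2, 'a'), (1, 'c'), (0, 'a'), (5, 'c')]


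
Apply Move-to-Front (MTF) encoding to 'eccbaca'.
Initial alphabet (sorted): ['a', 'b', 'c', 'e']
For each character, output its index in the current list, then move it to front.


MTF encoding:
'e': index 3 in ['a', 'b', 'c', 'e'] -> ['e', 'a', 'b', 'c']
'c': index 3 in ['e', 'a', 'b', 'c'] -> ['c', 'e', 'a', 'b']
'c': index 0 in ['c', 'e', 'a', 'b'] -> ['c', 'e', 'a', 'b']
'b': index 3 in ['c', 'e', 'a', 'b'] -> ['b', 'c', 'e', 'a']
'a': index 3 in ['b', 'c', 'e', 'a'] -> ['a', 'b', 'c', 'e']
'c': index 2 in ['a', 'b', 'c', 'e'] -> ['c', 'a', 'b', 'e']
'a': index 1 in ['c', 'a', 'b', 'e'] -> ['a', 'c', 'b', 'e']


Output: [3, 3, 0, 3, 3, 2, 1]


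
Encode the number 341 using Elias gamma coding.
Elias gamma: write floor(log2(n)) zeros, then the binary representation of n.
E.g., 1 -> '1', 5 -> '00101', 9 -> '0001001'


num_bits = floor(log2(341)) + 1 = 9
leading_zeros = num_bits - 1 = 8
binary(341) = 101010101

Elias gamma(341) = '00000000' + '101010101' = 00000000101010101 (17 bits)


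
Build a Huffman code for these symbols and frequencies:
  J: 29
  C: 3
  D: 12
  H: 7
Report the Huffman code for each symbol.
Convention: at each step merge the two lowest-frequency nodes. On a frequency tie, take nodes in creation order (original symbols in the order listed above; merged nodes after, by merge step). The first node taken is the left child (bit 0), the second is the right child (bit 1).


Huffman tree construction:
Step 1: Merge C(3) + H(7) = 10
Step 2: Merge (C+H)(10) + D(12) = 22
Step 3: Merge ((C+H)+D)(22) + J(29) = 51
Read each symbol's code off the tree from the root (left child = 0, right child = 1).

Codes:
  J: 1 (length 1)
  C: 000 (length 3)
  D: 01 (length 2)
  H: 001 (length 3)
Average code length: 83/51 = 1.6275 bits/symbol


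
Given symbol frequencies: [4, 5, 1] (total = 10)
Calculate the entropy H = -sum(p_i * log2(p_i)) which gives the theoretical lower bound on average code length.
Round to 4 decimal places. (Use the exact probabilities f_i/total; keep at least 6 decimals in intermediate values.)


Per-symbol terms -p_i * log2(p_i) with p_i = f_i/10:
  p = 4/10 = 0.400000: log2(p) = -1.321928, -p*log2(p) = 0.528771
  p = 5/10 = 0.500000: log2(p) = -1.000000, -p*log2(p) = 0.500000
  p = 1/10 = 0.100000: log2(p) = -3.321928, -p*log2(p) = 0.332193
H = 0.528771 + 0.500000 + 0.332193 = 1.360964

H = 1.361 bits/symbol


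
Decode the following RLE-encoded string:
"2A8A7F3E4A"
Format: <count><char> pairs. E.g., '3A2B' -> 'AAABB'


Expanding each <count><char> pair:
  2A -> 'AA'
  8A -> 'AAAAAAAA'
  7F -> 'FFFFFFF'
  3E -> 'EEE'
  4A -> 'AAAA'

Decoded = AAAAAAAAAAFFFFFFFEEEAAAA


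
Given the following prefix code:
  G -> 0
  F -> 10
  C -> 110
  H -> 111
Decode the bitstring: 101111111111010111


Decoding step by step:
Bits 10 -> F
Bits 111 -> H
Bits 111 -> H
Bits 111 -> H
Bits 10 -> F
Bits 10 -> F
Bits 111 -> H


Decoded message: FHHHFFH


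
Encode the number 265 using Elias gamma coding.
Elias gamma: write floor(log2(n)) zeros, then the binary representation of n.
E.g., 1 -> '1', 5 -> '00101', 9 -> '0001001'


num_bits = floor(log2(265)) + 1 = 9
leading_zeros = num_bits - 1 = 8
binary(265) = 100001001

Elias gamma(265) = '00000000' + '100001001' = 00000000100001001 (17 bits)


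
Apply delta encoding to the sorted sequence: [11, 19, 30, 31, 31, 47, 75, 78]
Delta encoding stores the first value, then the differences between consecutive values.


First value: 11
Deltas:
  19 - 11 = 8
  30 - 19 = 11
  31 - 30 = 1
  31 - 31 = 0
  47 - 31 = 16
  75 - 47 = 28
  78 - 75 = 3


Delta encoded: [11, 8, 11, 1, 0, 16, 28, 3]


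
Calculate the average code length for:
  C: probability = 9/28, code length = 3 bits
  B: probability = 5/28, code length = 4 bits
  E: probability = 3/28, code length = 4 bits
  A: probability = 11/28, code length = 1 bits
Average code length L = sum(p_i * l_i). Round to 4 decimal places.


Weighted contributions p_i * l_i:
  C: (9/28) * 3 = 27/28
  B: (5/28) * 4 = 20/28
  E: (3/28) * 4 = 12/28
  A: (11/28) * 1 = 11/28
Sum = (27 + 20 + 12 + 11)/28 = 70/28

L = 70/28 = 2.5000 bits/symbol


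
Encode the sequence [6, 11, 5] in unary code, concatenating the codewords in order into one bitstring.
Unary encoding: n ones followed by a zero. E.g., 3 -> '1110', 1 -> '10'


Encode each number as n ones followed by a terminating 0:
  6 -> 1111110 (7 bits)
  11 -> 111111111110 (12 bits)
  5 -> 111110 (6 bits)
Total length = 7 + 12 + 6 = 25 bits.

Unary([6, 11, 5]) = 1111110111111111110111110 (25 bits)


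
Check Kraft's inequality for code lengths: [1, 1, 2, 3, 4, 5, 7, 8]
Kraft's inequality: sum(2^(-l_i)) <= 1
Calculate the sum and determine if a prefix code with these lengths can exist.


Sum = 2^(-1) + 2^(-1) + 2^(-2) + 2^(-3) + 2^(-4) + 2^(-5) + 2^(-7) + 2^(-8)
    = 0.5 + 0.5 + 0.25 + 0.125 + 0.0625 + 0.03125 + 0.0078125 + 0.00390625
    = 379/256 = 1.48046875
Since 1.48046875 > 1, Kraft's inequality is NOT satisfied.
A prefix code with these lengths CANNOT exist.

Kraft sum = 1.48046875. Not satisfied.


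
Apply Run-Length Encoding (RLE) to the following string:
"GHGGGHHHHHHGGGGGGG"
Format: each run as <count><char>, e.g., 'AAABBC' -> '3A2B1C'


Scanning runs left to right:
  i=0: run of 'G' x 1 -> '1G'
  i=1: run of 'H' x 1 -> '1H'
  i=2: run of 'G' x 3 -> '3G'
  i=5: run of 'H' x 6 -> '6H'
  i=11: run of 'G' x 7 -> '7G'

RLE = 1G1H3G6H7G


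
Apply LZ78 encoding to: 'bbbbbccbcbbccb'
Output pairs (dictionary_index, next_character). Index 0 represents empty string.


LZ78 encoding steps:
Dictionary: {0: ''}
Step 1: w='' (idx 0), next='b' -> output (0, 'b'), add 'b' as idx 1
Step 2: w='b' (idx 1), next='b' -> output (1, 'b'), add 'bb' as idx 2
Step 3: w='bb' (idx 2), next='c' -> output (2, 'c'), add 'bbc' as idx 3
Step 4: w='' (idx 0), next='c' -> output (0, 'c'), add 'c' as idx 4
Step 5: w='b' (idx 1), next='c' -> output (1, 'c'), add 'bc' as idx 5
Step 6: w='bbc' (idx 3), next='c' -> output (3, 'c'), add 'bbcc' as idx 6
Step 7: w='b' (idx 1), end of input -> output (1, '')


Encoded: [(0, 'b'), (1, 'b'), (2, 'c'), (0, 'c'), (1, 'c'), (3, 'c'), (1, '')]


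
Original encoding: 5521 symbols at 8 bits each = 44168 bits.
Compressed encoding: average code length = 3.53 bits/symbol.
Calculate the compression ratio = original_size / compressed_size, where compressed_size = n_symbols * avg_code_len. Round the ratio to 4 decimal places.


original_size = n_symbols * orig_bits = 5521 * 8 = 44168 bits
compressed_size = n_symbols * avg_code_len = 5521 * 3.53 = 19489.13 bits
ratio = original_size / compressed_size = 44168 / 19489.13 = 2.2663

Compression ratio = 2.2663


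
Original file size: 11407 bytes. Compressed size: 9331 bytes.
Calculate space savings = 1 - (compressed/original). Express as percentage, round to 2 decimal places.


ratio = compressed/original = 9331/11407 = 0.818006
savings = 1 - ratio = 1 - 0.818006 = 0.181994
as a percentage: 0.181994 * 100 = 18.2%

Space savings = 1 - 9331/11407 = 18.2%


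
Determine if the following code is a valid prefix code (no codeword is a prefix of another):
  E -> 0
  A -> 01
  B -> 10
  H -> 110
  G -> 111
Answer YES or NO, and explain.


Checking each pair (does one codeword prefix another?):
  E='0' vs A='01': prefix -- VIOLATION

NO -- this is NOT a valid prefix code. E (0) is a prefix of A (01).


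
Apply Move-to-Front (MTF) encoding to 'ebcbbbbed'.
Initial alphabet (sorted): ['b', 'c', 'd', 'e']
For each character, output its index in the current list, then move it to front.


MTF encoding:
'e': index 3 in ['b', 'c', 'd', 'e'] -> ['e', 'b', 'c', 'd']
'b': index 1 in ['e', 'b', 'c', 'd'] -> ['b', 'e', 'c', 'd']
'c': index 2 in ['b', 'e', 'c', 'd'] -> ['c', 'b', 'e', 'd']
'b': index 1 in ['c', 'b', 'e', 'd'] -> ['b', 'c', 'e', 'd']
'b': index 0 in ['b', 'c', 'e', 'd'] -> ['b', 'c', 'e', 'd']
'b': index 0 in ['b', 'c', 'e', 'd'] -> ['b', 'c', 'e', 'd']
'b': index 0 in ['b', 'c', 'e', 'd'] -> ['b', 'c', 'e', 'd']
'e': index 2 in ['b', 'c', 'e', 'd'] -> ['e', 'b', 'c', 'd']
'd': index 3 in ['e', 'b', 'c', 'd'] -> ['d', 'e', 'b', 'c']


Output: [3, 1, 2, 1, 0, 0, 0, 2, 3]


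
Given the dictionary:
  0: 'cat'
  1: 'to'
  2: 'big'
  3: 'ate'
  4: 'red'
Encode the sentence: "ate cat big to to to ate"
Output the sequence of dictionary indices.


Look up each word in the dictionary:
  'ate' -> 3
  'cat' -> 0
  'big' -> 2
  'to' -> 1
  'to' -> 1
  'to' -> 1
  'ate' -> 3

Encoded: [3, 0, 2, 1, 1, 1, 3]


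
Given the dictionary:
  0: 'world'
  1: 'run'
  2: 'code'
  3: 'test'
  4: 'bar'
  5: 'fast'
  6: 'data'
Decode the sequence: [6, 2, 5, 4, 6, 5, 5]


Look up each index in the dictionary:
  6 -> 'data'
  2 -> 'code'
  5 -> 'fast'
  4 -> 'bar'
  6 -> 'data'
  5 -> 'fast'
  5 -> 'fast'

Decoded: "data code fast bar data fast fast"


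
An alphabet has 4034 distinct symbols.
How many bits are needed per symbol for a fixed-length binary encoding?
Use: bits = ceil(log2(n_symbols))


log2(4034) = 11.978
Bracket: 2^11 = 2048 < 4034 <= 2^12 = 4096
So ceil(log2(4034)) = 12

bits = ceil(log2(4034)) = ceil(11.978) = 12 bits


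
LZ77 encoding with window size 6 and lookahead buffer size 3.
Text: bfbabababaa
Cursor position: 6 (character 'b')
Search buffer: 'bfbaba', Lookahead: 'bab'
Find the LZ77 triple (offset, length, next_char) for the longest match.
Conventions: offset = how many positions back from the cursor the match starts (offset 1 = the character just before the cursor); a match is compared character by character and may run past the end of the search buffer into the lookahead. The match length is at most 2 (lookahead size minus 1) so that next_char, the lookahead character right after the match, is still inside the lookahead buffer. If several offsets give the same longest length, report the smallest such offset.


Try each offset into the search buffer:
  offset=1 (pos 5, char 'a'): match length 0
  offset=2 (pos 4, char 'b'): match length 2
  offset=3 (pos 3, char 'a'): match length 0
  offset=4 (pos 2, char 'b'): match length 2
  offset=5 (pos 1, char 'f'): match length 0
  offset=6 (pos 0, char 'b'): match length 1
Longest match has length 2, found at offsets 2, 4; take the smallest, offset 2.
next_char = character at position 6 + 2 = 8 -> 'b'

Best match: offset=2, length=2 (matching 'ba' starting at position 4)
LZ77 triple: (2, 2, 'b')


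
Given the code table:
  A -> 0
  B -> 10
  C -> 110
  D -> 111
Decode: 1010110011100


Decoding:
10 -> B
10 -> B
110 -> C
0 -> A
111 -> D
0 -> A
0 -> A


Result: BBCADAA


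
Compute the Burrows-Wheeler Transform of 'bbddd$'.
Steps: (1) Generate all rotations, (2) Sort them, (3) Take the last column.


Rotations (sorted):
  0: $bbddd -> last char: d
  1: bbddd$ -> last char: $
  2: bddd$b -> last char: b
  3: d$bbdd -> last char: d
  4: dd$bbd -> last char: d
  5: ddd$bb -> last char: b


BWT = d$bddb


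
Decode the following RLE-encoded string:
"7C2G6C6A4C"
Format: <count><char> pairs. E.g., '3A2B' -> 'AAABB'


Expanding each <count><char> pair:
  7C -> 'CCCCCCC'
  2G -> 'GG'
  6C -> 'CCCCCC'
  6A -> 'AAAAAA'
  4C -> 'CCCC'

Decoded = CCCCCCCGGCCCCCCAAAAAACCCC


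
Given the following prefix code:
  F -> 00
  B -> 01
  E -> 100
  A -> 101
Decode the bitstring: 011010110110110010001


Decoding step by step:
Bits 01 -> B
Bits 101 -> A
Bits 01 -> B
Bits 101 -> A
Bits 101 -> A
Bits 100 -> E
Bits 100 -> E
Bits 01 -> B


Decoded message: BABAAEEB


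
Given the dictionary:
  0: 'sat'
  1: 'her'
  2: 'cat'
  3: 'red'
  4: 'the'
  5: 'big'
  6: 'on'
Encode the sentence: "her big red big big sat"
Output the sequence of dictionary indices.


Look up each word in the dictionary:
  'her' -> 1
  'big' -> 5
  'red' -> 3
  'big' -> 5
  'big' -> 5
  'sat' -> 0

Encoded: [1, 5, 3, 5, 5, 0]


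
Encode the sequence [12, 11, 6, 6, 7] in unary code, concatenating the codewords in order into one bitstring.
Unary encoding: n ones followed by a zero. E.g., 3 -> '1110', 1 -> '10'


Encode each number as n ones followed by a terminating 0:
  12 -> 1111111111110 (13 bits)
  11 -> 111111111110 (12 bits)
  6 -> 1111110 (7 bits)
  6 -> 1111110 (7 bits)
  7 -> 11111110 (8 bits)
Total length = 13 + 12 + 7 + 7 + 8 = 47 bits.

Unary([12, 11, 6, 6, 7]) = 11111111111101111111111101111110111111011111110 (47 bits)


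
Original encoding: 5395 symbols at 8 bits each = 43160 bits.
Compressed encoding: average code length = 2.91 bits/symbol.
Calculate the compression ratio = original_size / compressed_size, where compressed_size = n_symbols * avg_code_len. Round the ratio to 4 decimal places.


original_size = n_symbols * orig_bits = 5395 * 8 = 43160 bits
compressed_size = n_symbols * avg_code_len = 5395 * 2.91 = 15699.45 bits
ratio = original_size / compressed_size = 43160 / 15699.45 = 2.7491

Compression ratio = 2.7491


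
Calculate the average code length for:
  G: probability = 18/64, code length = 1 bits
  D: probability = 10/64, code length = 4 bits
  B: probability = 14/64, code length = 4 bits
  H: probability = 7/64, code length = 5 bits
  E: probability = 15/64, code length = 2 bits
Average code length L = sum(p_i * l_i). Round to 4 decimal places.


Weighted contributions p_i * l_i:
  G: (18/64) * 1 = 18/64
  D: (10/64) * 4 = 40/64
  B: (14/64) * 4 = 56/64
  H: (7/64) * 5 = 35/64
  E: (15/64) * 2 = 30/64
Sum = (18 + 40 + 56 + 35 + 30)/64 = 179/64

L = 179/64 = 2.7969 bits/symbol


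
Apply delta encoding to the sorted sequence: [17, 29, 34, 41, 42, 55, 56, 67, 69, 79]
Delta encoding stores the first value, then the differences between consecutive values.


First value: 17
Deltas:
  29 - 17 = 12
  34 - 29 = 5
  41 - 34 = 7
  42 - 41 = 1
  55 - 42 = 13
  56 - 55 = 1
  67 - 56 = 11
  69 - 67 = 2
  79 - 69 = 10


Delta encoded: [17, 12, 5, 7, 1, 13, 1, 11, 2, 10]


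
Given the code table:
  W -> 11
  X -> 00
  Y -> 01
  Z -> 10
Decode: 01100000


Decoding:
01 -> Y
10 -> Z
00 -> X
00 -> X


Result: YZXX


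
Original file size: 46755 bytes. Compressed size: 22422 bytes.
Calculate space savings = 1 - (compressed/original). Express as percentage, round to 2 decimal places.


ratio = compressed/original = 22422/46755 = 0.479564
savings = 1 - ratio = 1 - 0.479564 = 0.520436
as a percentage: 0.520436 * 100 = 52.04%

Space savings = 1 - 22422/46755 = 52.04%


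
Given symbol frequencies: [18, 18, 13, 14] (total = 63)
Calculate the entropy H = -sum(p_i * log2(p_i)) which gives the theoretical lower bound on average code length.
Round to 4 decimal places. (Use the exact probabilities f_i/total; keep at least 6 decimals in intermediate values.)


Per-symbol terms -p_i * log2(p_i) with p_i = f_i/63:
  p = 18/63 = 0.285714: log2(p) = -1.807355, -p*log2(p) = 0.516387
  p = 18/63 = 0.285714: log2(p) = -1.807355, -p*log2(p) = 0.516387
  p = 13/63 = 0.206349: log2(p) = -2.276840, -p*log2(p) = 0.469824
  p = 14/63 = 0.222222: log2(p) = -2.169925, -p*log2(p) = 0.482206
H = 0.516387 + 0.516387 + 0.469824 + 0.482206 = 1.984804

H = 1.9848 bits/symbol


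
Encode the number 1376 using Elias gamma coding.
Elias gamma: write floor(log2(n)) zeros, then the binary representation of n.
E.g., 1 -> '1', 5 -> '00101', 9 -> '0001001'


num_bits = floor(log2(1376)) + 1 = 11
leading_zeros = num_bits - 1 = 10
binary(1376) = 10101100000

Elias gamma(1376) = '0000000000' + '10101100000' = 000000000010101100000 (21 bits)


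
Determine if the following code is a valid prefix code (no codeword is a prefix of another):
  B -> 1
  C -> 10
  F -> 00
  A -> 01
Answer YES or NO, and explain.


Checking each pair (does one codeword prefix another?):
  B='1' vs C='10': prefix -- VIOLATION

NO -- this is NOT a valid prefix code. B (1) is a prefix of C (10).


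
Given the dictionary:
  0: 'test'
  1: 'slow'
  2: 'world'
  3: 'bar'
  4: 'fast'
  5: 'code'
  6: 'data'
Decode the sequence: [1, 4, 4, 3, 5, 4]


Look up each index in the dictionary:
  1 -> 'slow'
  4 -> 'fast'
  4 -> 'fast'
  3 -> 'bar'
  5 -> 'code'
  4 -> 'fast'

Decoded: "slow fast fast bar code fast"


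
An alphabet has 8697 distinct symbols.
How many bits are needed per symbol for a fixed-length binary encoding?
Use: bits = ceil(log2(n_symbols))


log2(8697) = 13.0863
Bracket: 2^13 = 8192 < 8697 <= 2^14 = 16384
So ceil(log2(8697)) = 14

bits = ceil(log2(8697)) = ceil(13.0863) = 14 bits


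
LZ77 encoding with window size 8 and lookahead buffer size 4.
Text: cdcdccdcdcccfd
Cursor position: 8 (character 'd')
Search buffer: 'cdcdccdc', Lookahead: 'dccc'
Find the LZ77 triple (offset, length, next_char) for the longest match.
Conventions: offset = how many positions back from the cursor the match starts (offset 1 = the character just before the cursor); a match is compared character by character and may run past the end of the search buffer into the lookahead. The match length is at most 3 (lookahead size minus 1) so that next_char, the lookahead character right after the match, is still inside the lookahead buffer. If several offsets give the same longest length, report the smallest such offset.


Try each offset into the search buffer:
  offset=1 (pos 7, char 'c'): match length 0
  offset=2 (pos 6, char 'd'): match length 2
  offset=3 (pos 5, char 'c'): match length 0
  offset=4 (pos 4, char 'c'): match length 0
  offset=5 (pos 3, char 'd'): match length 3
  offset=6 (pos 2, char 'c'): match length 0
  offset=7 (pos 1, char 'd'): match length 2
  offset=8 (pos 0, char 'c'): match length 0
Longest match has length 3 at offset 5.
next_char = character at position 8 + 3 = 11 -> 'c'

Best match: offset=5, length=3 (matching 'dcc' starting at position 3)
LZ77 triple: (5, 3, 'c')


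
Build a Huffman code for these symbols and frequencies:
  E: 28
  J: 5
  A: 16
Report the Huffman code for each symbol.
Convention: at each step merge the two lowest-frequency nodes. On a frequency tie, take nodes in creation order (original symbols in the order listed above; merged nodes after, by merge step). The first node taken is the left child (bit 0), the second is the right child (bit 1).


Huffman tree construction:
Step 1: Merge J(5) + A(16) = 21
Step 2: Merge (J+A)(21) + E(28) = 49
Read each symbol's code off the tree from the root (left child = 0, right child = 1).

Codes:
  E: 1 (length 1)
  J: 00 (length 2)
  A: 01 (length 2)
Average code length: 70/49 = 1.4286 bits/symbol


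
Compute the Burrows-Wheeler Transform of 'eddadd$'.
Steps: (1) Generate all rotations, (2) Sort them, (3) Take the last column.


Rotations (sorted):
  0: $eddadd -> last char: d
  1: add$edd -> last char: d
  2: d$eddad -> last char: d
  3: dadd$ed -> last char: d
  4: dd$edda -> last char: a
  5: ddadd$e -> last char: e
  6: eddadd$ -> last char: $


BWT = ddddae$


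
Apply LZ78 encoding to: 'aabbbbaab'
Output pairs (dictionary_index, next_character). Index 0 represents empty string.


LZ78 encoding steps:
Dictionary: {0: ''}
Step 1: w='' (idx 0), next='a' -> output (0, 'a'), add 'a' as idx 1
Step 2: w='a' (idx 1), next='b' -> output (1, 'b'), add 'ab' as idx 2
Step 3: w='' (idx 0), next='b' -> output (0, 'b'), add 'b' as idx 3
Step 4: w='b' (idx 3), next='b' -> output (3, 'b'), add 'bb' as idx 4
Step 5: w='a' (idx 1), next='a' -> output (1, 'a'), add 'aa' as idx 5
Step 6: w='b' (idx 3), end of input -> output (3, '')


Encoded: [(0, 'a'), (1, 'b'), (0, 'b'), (3, 'b'), (1, 'a'), (3, '')]


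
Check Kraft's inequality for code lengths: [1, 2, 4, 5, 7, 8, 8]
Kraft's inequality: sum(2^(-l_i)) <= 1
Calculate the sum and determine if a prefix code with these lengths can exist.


Sum = 2^(-1) + 2^(-2) + 2^(-4) + 2^(-5) + 2^(-7) + 2^(-8) + 2^(-8)
    = 0.5 + 0.25 + 0.0625 + 0.03125 + 0.0078125 + 0.00390625 + 0.00390625
    = 220/256 = 0.859375
Since 0.859375 <= 1, Kraft's inequality IS satisfied.
A prefix code with these lengths CAN exist.

Kraft sum = 0.859375. Satisfied.


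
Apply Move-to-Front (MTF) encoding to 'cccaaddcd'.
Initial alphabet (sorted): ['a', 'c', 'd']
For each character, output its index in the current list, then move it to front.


MTF encoding:
'c': index 1 in ['a', 'c', 'd'] -> ['c', 'a', 'd']
'c': index 0 in ['c', 'a', 'd'] -> ['c', 'a', 'd']
'c': index 0 in ['c', 'a', 'd'] -> ['c', 'a', 'd']
'a': index 1 in ['c', 'a', 'd'] -> ['a', 'c', 'd']
'a': index 0 in ['a', 'c', 'd'] -> ['a', 'c', 'd']
'd': index 2 in ['a', 'c', 'd'] -> ['d', 'a', 'c']
'd': index 0 in ['d', 'a', 'c'] -> ['d', 'a', 'c']
'c': index 2 in ['d', 'a', 'c'] -> ['c', 'd', 'a']
'd': index 1 in ['c', 'd', 'a'] -> ['d', 'c', 'a']


Output: [1, 0, 0, 1, 0, 2, 0, 2, 1]


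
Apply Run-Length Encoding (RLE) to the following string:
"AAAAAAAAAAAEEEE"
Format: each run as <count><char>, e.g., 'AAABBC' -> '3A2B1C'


Scanning runs left to right:
  i=0: run of 'A' x 11 -> '11A'
  i=11: run of 'E' x 4 -> '4E'

RLE = 11A4E


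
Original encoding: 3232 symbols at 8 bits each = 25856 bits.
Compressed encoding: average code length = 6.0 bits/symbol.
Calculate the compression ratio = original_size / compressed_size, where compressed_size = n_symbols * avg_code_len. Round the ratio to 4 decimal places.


original_size = n_symbols * orig_bits = 3232 * 8 = 25856 bits
compressed_size = n_symbols * avg_code_len = 3232 * 6.0 = 19392.0 bits
ratio = original_size / compressed_size = 25856 / 19392.0 = 1.3333

Compression ratio = 1.3333


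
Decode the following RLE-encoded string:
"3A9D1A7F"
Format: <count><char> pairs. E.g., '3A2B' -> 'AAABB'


Expanding each <count><char> pair:
  3A -> 'AAA'
  9D -> 'DDDDDDDDD'
  1A -> 'A'
  7F -> 'FFFFFFF'

Decoded = AAADDDDDDDDDAFFFFFFF


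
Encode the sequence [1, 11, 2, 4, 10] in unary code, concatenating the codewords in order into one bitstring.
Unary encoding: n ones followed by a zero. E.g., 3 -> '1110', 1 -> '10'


Encode each number as n ones followed by a terminating 0:
  1 -> 10 (2 bits)
  11 -> 111111111110 (12 bits)
  2 -> 110 (3 bits)
  4 -> 11110 (5 bits)
  10 -> 11111111110 (11 bits)
Total length = 2 + 12 + 3 + 5 + 11 = 33 bits.

Unary([1, 11, 2, 4, 10]) = 101111111111101101111011111111110 (33 bits)


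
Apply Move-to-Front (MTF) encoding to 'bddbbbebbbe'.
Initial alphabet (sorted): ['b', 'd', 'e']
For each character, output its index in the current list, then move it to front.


MTF encoding:
'b': index 0 in ['b', 'd', 'e'] -> ['b', 'd', 'e']
'd': index 1 in ['b', 'd', 'e'] -> ['d', 'b', 'e']
'd': index 0 in ['d', 'b', 'e'] -> ['d', 'b', 'e']
'b': index 1 in ['d', 'b', 'e'] -> ['b', 'd', 'e']
'b': index 0 in ['b', 'd', 'e'] -> ['b', 'd', 'e']
'b': index 0 in ['b', 'd', 'e'] -> ['b', 'd', 'e']
'e': index 2 in ['b', 'd', 'e'] -> ['e', 'b', 'd']
'b': index 1 in ['e', 'b', 'd'] -> ['b', 'e', 'd']
'b': index 0 in ['b', 'e', 'd'] -> ['b', 'e', 'd']
'b': index 0 in ['b', 'e', 'd'] -> ['b', 'e', 'd']
'e': index 1 in ['b', 'e', 'd'] -> ['e', 'b', 'd']


Output: [0, 1, 0, 1, 0, 0, 2, 1, 0, 0, 1]
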